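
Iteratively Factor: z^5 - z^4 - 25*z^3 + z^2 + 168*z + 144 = (z + 1)*(z^4 - 2*z^3 - 23*z^2 + 24*z + 144) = (z - 4)*(z + 1)*(z^3 + 2*z^2 - 15*z - 36) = (z - 4)^2*(z + 1)*(z^2 + 6*z + 9) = (z - 4)^2*(z + 1)*(z + 3)*(z + 3)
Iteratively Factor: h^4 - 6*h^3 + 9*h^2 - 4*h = (h)*(h^3 - 6*h^2 + 9*h - 4) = h*(h - 4)*(h^2 - 2*h + 1) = h*(h - 4)*(h - 1)*(h - 1)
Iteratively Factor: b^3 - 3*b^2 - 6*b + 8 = (b - 4)*(b^2 + b - 2) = (b - 4)*(b - 1)*(b + 2)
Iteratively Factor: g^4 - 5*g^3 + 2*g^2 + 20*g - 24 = (g + 2)*(g^3 - 7*g^2 + 16*g - 12) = (g - 2)*(g + 2)*(g^2 - 5*g + 6) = (g - 3)*(g - 2)*(g + 2)*(g - 2)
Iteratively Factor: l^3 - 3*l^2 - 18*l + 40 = (l + 4)*(l^2 - 7*l + 10) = (l - 5)*(l + 4)*(l - 2)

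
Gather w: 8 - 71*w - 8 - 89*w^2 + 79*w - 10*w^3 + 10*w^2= -10*w^3 - 79*w^2 + 8*w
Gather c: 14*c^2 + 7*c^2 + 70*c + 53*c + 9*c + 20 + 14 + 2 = 21*c^2 + 132*c + 36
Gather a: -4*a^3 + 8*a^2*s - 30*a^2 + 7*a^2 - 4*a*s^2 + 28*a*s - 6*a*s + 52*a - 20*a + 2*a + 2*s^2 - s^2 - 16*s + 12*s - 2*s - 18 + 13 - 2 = -4*a^3 + a^2*(8*s - 23) + a*(-4*s^2 + 22*s + 34) + s^2 - 6*s - 7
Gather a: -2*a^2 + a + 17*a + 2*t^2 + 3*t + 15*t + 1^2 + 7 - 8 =-2*a^2 + 18*a + 2*t^2 + 18*t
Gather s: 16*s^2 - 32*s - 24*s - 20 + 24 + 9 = 16*s^2 - 56*s + 13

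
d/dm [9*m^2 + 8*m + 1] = 18*m + 8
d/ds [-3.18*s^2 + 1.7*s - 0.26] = 1.7 - 6.36*s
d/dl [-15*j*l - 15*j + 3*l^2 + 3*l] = -15*j + 6*l + 3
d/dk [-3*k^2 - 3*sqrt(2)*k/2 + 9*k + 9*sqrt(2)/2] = -6*k - 3*sqrt(2)/2 + 9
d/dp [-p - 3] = -1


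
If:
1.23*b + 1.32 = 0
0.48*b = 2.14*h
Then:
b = -1.07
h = -0.24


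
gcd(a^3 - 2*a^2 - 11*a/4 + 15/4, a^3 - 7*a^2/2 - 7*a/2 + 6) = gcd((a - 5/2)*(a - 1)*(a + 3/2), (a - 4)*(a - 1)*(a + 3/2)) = a^2 + a/2 - 3/2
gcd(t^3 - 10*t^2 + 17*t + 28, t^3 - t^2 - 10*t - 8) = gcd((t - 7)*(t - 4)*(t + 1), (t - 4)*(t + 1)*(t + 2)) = t^2 - 3*t - 4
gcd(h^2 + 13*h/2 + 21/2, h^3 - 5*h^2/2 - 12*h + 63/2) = h + 7/2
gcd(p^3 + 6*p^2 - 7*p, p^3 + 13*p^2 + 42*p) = p^2 + 7*p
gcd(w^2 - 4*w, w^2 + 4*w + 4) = 1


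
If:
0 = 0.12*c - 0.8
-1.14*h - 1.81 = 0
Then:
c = 6.67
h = -1.59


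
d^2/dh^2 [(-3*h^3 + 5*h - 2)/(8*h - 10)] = (-48*h^3 + 180*h^2 - 225*h + 68)/(64*h^3 - 240*h^2 + 300*h - 125)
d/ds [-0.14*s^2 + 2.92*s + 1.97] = 2.92 - 0.28*s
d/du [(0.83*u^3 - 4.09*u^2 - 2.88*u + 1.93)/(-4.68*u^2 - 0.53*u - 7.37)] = (-3.8844*u^4 - 0.879799999999996*u^3 - 29.662*u^2 + 78.3514*u + 22.2485)/(21.9024*u^4 + 4.9608*u^3 + 69.2641*u^2 + 7.8122*u + 54.3169)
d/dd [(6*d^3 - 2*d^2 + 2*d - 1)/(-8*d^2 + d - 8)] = (-48*d^4 + 12*d^3 - 130*d^2 + 16*d - 15)/(64*d^4 - 16*d^3 + 129*d^2 - 16*d + 64)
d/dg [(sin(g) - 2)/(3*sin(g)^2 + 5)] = (-3*sin(g)^2 + 12*sin(g) + 5)*cos(g)/(3*sin(g)^2 + 5)^2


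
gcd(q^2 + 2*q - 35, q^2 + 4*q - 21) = q + 7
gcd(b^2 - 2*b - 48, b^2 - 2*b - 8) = 1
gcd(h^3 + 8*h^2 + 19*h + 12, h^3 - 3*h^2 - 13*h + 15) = h + 3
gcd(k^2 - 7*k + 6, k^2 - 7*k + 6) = k^2 - 7*k + 6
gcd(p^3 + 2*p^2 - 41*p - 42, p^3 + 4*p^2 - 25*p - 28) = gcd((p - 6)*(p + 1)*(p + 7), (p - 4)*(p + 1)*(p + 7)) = p^2 + 8*p + 7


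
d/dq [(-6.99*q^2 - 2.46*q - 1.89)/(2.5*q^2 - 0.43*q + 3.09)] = (9.1557*q^2 - 33.7482*q - 8.4141)/(6.25*q^4 - 2.15*q^3 + 15.6349*q^2 - 2.6574*q + 9.5481)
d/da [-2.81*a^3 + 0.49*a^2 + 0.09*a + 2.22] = -8.43*a^2 + 0.98*a + 0.09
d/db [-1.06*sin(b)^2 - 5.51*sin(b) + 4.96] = -(2.12*sin(b) + 5.51)*cos(b)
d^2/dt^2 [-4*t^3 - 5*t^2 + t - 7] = -24*t - 10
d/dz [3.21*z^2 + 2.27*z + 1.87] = 6.42*z + 2.27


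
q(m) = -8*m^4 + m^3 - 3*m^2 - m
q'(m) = -32*m^3 + 3*m^2 - 6*m - 1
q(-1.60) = -62.60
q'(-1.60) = 147.35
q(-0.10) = 0.07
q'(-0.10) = -0.34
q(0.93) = -8.70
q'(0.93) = -29.72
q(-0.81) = -5.13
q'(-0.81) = 22.83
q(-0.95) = -9.13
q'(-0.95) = 34.84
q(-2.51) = -349.73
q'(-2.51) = 538.98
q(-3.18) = -877.40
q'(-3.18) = 1077.46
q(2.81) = -503.10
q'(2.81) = -704.19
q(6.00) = -10266.00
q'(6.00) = -6841.00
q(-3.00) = -699.00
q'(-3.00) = 908.00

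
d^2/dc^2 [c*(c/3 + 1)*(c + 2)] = 2*c + 10/3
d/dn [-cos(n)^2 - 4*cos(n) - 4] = 2*(cos(n) + 2)*sin(n)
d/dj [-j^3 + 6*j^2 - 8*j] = -3*j^2 + 12*j - 8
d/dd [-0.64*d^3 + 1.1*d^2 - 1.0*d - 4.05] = -1.92*d^2 + 2.2*d - 1.0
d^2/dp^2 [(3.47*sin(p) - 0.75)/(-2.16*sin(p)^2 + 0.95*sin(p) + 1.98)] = (-16.189632*sin(p)^5 + 6.87636000000001*sin(p)^4 - 61.280712*sin(p)^3 - 0.960855000000024*sin(p)^2 + 83.262438*sin(p) - 20.82309)/(-2.16*sin(p)^2 + 0.95*sin(p) + 1.98)^3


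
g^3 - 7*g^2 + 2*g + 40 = (g - 5)*(g - 4)*(g + 2)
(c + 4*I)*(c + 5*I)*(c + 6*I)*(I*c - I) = I*c^4 - 15*c^3 - I*c^3 + 15*c^2 - 74*I*c^2 + 120*c + 74*I*c - 120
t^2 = t^2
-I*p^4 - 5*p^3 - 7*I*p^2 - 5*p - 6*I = (p - 6*I)*(p - I)*(p + I)*(-I*p + 1)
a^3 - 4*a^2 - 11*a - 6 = (a - 6)*(a + 1)^2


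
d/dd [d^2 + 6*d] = 2*d + 6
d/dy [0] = 0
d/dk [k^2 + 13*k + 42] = 2*k + 13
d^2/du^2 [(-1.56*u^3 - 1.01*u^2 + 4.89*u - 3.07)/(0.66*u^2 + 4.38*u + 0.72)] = (8.88178419700125e-16*u^5 - 7.105427357601e-15*u^4 - 48.27312*u^3 - 34.661736*u^2 - 72.043128*u - 146.763864)/(0.287496*u^6 + 5.723784*u^5 + 38.926008*u^4 + 96.515928*u^3 + 42.464736*u^2 + 6.811776*u + 0.373248)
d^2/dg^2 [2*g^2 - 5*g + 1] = 4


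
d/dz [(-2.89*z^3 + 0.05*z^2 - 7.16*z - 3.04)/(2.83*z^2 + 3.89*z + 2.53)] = (-8.1787*z^4 - 22.4842*z^3 - 1.47779999999999*z^2 + 17.4594*z - 6.2892)/(8.0089*z^4 + 22.0174*z^3 + 29.4519*z^2 + 19.6834*z + 6.4009)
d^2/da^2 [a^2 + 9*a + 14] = 2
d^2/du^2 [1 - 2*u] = 0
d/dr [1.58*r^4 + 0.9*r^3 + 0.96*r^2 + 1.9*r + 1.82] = 6.32*r^3 + 2.7*r^2 + 1.92*r + 1.9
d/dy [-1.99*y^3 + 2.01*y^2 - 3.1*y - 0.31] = -5.97*y^2 + 4.02*y - 3.1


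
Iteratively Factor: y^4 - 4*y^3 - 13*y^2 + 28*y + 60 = (y - 5)*(y^3 + y^2 - 8*y - 12) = (y - 5)*(y + 2)*(y^2 - y - 6) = (y - 5)*(y - 3)*(y + 2)*(y + 2)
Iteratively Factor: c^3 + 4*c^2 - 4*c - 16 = (c + 2)*(c^2 + 2*c - 8) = (c + 2)*(c + 4)*(c - 2)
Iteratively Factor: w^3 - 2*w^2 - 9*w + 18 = (w - 3)*(w^2 + w - 6) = (w - 3)*(w + 3)*(w - 2)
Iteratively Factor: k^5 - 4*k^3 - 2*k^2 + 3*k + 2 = (k + 1)*(k^4 - k^3 - 3*k^2 + k + 2) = (k - 1)*(k + 1)*(k^3 - 3*k - 2) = (k - 2)*(k - 1)*(k + 1)*(k^2 + 2*k + 1) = (k - 2)*(k - 1)*(k + 1)^2*(k + 1)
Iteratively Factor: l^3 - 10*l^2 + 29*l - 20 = (l - 1)*(l^2 - 9*l + 20) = (l - 4)*(l - 1)*(l - 5)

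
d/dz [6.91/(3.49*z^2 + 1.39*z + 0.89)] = (-48.2318*z - 9.6049)/(3.49*z^2 + 1.39*z + 0.89)^2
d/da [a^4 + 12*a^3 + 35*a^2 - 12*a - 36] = 4*a^3 + 36*a^2 + 70*a - 12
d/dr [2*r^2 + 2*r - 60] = 4*r + 2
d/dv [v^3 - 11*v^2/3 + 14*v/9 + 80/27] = 3*v^2 - 22*v/3 + 14/9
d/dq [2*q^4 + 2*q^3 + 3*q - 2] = 8*q^3 + 6*q^2 + 3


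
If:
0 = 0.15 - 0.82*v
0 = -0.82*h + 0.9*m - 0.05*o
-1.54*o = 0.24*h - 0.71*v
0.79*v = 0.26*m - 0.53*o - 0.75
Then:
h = 2.96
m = 2.67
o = -0.38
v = 0.18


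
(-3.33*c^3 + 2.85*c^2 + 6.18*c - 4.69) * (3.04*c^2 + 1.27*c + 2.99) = -10.1232*c^5 + 4.4349*c^4 + 12.45*c^3 + 2.1125*c^2 + 12.5219*c - 14.0231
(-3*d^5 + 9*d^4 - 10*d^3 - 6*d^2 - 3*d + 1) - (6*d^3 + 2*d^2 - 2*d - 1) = -3*d^5 + 9*d^4 - 16*d^3 - 8*d^2 - d + 2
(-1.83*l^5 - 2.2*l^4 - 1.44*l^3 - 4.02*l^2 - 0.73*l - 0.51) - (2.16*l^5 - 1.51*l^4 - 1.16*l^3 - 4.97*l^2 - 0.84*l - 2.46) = -3.99*l^5 - 0.69*l^4 - 0.28*l^3 + 0.95*l^2 + 0.11*l + 1.95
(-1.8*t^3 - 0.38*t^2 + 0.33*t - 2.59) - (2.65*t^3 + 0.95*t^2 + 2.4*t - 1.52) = -4.45*t^3 - 1.33*t^2 - 2.07*t - 1.07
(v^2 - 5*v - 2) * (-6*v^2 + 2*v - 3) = -6*v^4 + 32*v^3 - v^2 + 11*v + 6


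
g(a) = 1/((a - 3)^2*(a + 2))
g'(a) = -1/((a - 3)^2*(a + 2)^2) - 2/((a - 3)^3*(a + 2)) = -(3*a + 1)/((a - 3)^3*(a + 2)^2)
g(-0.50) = 0.05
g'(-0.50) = -0.01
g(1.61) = 0.14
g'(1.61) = 0.17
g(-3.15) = -0.02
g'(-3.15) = -0.03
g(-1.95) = 0.82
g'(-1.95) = -16.00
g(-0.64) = 0.06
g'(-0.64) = -0.01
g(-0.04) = 0.06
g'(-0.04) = 0.01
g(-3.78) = -0.01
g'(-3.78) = -0.01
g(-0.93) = 0.06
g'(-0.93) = -0.03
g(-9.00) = 0.00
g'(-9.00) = 0.00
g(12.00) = 0.00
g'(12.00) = 0.00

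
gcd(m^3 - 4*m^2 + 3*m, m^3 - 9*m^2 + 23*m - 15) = m^2 - 4*m + 3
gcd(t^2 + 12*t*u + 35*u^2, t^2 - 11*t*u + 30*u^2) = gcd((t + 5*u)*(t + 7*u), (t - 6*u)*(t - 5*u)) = 1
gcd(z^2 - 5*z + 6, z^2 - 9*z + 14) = z - 2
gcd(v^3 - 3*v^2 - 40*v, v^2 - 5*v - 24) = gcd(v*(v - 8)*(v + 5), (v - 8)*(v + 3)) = v - 8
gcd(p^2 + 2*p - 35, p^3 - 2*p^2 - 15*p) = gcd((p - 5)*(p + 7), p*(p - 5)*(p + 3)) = p - 5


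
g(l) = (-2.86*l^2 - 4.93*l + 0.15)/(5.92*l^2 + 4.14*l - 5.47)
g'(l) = (-11.84*l - 4.14)*(-2.86*l^2 - 4.93*l + 0.15)/(5.92*l^2 + 4.14*l - 5.47)^2 + (-5.72*l - 4.93)/(5.92*l^2 + 4.14*l - 5.47)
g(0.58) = 3.41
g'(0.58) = 42.48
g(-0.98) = -0.58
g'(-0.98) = 0.95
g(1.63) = -0.91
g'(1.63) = 0.42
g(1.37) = -1.06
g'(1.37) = 0.78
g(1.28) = -1.14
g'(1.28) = 1.02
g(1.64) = -0.91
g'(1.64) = 0.41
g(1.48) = -0.98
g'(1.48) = 0.58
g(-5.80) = -0.40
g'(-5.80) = 0.02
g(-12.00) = -0.44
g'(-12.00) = 0.00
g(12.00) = -0.53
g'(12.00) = 0.00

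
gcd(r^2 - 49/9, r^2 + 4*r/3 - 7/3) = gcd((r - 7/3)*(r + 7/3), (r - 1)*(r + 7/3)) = r + 7/3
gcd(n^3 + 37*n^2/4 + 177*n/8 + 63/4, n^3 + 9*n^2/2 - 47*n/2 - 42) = n + 3/2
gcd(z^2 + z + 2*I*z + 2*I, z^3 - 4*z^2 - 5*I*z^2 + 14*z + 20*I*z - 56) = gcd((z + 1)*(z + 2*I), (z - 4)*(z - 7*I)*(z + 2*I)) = z + 2*I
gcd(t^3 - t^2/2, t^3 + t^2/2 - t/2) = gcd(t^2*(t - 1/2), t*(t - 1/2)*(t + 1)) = t^2 - t/2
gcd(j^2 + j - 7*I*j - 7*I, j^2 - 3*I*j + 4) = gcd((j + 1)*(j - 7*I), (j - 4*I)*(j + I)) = 1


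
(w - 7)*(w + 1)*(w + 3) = w^3 - 3*w^2 - 25*w - 21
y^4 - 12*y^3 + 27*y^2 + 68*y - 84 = (y - 7)*(y - 6)*(y - 1)*(y + 2)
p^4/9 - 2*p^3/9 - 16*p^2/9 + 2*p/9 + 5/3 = (p/3 + 1/3)*(p/3 + 1)*(p - 5)*(p - 1)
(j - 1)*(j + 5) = j^2 + 4*j - 5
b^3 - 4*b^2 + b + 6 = (b - 3)*(b - 2)*(b + 1)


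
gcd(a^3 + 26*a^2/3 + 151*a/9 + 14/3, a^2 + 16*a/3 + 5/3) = a + 1/3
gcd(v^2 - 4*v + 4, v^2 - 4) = v - 2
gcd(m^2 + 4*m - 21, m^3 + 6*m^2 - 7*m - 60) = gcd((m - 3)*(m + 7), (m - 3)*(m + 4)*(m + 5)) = m - 3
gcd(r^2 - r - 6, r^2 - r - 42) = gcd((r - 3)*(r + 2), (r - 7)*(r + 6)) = 1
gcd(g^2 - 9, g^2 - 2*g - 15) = g + 3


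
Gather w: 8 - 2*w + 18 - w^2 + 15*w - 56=-w^2 + 13*w - 30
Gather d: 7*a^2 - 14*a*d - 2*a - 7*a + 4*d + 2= 7*a^2 - 9*a + d*(4 - 14*a) + 2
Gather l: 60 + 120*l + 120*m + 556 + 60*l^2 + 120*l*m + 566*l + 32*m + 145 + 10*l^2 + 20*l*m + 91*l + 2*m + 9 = 70*l^2 + l*(140*m + 777) + 154*m + 770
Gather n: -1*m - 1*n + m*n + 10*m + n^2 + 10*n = 9*m + n^2 + n*(m + 9)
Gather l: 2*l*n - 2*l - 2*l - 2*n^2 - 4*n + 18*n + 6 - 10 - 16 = l*(2*n - 4) - 2*n^2 + 14*n - 20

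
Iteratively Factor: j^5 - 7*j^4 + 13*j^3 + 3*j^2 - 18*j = (j - 3)*(j^4 - 4*j^3 + j^2 + 6*j) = (j - 3)^2*(j^3 - j^2 - 2*j) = j*(j - 3)^2*(j^2 - j - 2) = j*(j - 3)^2*(j - 2)*(j + 1)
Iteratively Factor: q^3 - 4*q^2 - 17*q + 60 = (q - 5)*(q^2 + q - 12) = (q - 5)*(q + 4)*(q - 3)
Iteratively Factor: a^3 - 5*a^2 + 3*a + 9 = (a + 1)*(a^2 - 6*a + 9) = (a - 3)*(a + 1)*(a - 3)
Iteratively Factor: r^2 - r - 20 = (r + 4)*(r - 5)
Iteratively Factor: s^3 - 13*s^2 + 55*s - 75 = (s - 3)*(s^2 - 10*s + 25) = (s - 5)*(s - 3)*(s - 5)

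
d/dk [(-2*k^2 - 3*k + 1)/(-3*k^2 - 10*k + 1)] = (11*k^2 + 2*k + 7)/(9*k^4 + 60*k^3 + 94*k^2 - 20*k + 1)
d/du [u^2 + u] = 2*u + 1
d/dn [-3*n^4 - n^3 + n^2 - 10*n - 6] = -12*n^3 - 3*n^2 + 2*n - 10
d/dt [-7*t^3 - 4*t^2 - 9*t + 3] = -21*t^2 - 8*t - 9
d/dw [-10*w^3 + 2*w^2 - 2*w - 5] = -30*w^2 + 4*w - 2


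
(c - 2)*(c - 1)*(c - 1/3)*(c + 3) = c^4 - c^3/3 - 7*c^2 + 25*c/3 - 2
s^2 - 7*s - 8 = (s - 8)*(s + 1)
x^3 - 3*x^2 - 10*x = x*(x - 5)*(x + 2)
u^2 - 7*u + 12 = (u - 4)*(u - 3)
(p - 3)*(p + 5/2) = p^2 - p/2 - 15/2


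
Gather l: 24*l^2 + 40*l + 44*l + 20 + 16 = 24*l^2 + 84*l + 36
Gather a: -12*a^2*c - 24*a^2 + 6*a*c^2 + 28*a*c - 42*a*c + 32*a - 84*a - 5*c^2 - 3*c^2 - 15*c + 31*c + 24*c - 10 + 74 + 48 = a^2*(-12*c - 24) + a*(6*c^2 - 14*c - 52) - 8*c^2 + 40*c + 112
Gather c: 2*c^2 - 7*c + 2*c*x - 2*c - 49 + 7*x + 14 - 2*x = 2*c^2 + c*(2*x - 9) + 5*x - 35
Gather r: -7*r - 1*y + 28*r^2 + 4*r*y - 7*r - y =28*r^2 + r*(4*y - 14) - 2*y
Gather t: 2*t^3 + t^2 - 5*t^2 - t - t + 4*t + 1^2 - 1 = 2*t^3 - 4*t^2 + 2*t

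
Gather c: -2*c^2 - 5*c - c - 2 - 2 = -2*c^2 - 6*c - 4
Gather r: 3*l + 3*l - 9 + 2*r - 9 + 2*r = 6*l + 4*r - 18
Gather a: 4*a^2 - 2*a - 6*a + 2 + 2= 4*a^2 - 8*a + 4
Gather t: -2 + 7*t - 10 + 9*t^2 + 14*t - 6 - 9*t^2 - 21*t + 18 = 0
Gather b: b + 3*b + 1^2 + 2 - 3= 4*b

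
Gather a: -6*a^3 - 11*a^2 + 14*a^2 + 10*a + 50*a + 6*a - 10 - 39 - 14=-6*a^3 + 3*a^2 + 66*a - 63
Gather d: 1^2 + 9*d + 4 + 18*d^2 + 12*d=18*d^2 + 21*d + 5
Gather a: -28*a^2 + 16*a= -28*a^2 + 16*a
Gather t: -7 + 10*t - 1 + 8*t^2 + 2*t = 8*t^2 + 12*t - 8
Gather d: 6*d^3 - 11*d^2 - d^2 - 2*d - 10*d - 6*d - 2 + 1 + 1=6*d^3 - 12*d^2 - 18*d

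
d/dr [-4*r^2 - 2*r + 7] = -8*r - 2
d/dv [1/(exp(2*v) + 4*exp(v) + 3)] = 2*(-exp(v) - 2)*exp(v)/(exp(2*v) + 4*exp(v) + 3)^2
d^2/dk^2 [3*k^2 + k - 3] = 6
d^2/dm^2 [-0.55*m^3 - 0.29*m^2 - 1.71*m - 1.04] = -3.3*m - 0.58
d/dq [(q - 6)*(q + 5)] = 2*q - 1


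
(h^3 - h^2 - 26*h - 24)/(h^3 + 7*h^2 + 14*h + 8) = (h - 6)/(h + 2)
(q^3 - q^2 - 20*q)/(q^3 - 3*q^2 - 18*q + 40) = q/(q - 2)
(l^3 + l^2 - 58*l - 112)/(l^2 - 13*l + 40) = (l^2 + 9*l + 14)/(l - 5)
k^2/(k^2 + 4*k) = k/(k + 4)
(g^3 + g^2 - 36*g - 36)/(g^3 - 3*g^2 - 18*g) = (g^2 + 7*g + 6)/(g*(g + 3))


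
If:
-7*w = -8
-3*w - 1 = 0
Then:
No Solution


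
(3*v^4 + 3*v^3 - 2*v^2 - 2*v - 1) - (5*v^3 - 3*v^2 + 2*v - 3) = 3*v^4 - 2*v^3 + v^2 - 4*v + 2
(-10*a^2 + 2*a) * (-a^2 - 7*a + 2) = 10*a^4 + 68*a^3 - 34*a^2 + 4*a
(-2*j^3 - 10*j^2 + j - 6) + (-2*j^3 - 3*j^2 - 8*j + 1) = -4*j^3 - 13*j^2 - 7*j - 5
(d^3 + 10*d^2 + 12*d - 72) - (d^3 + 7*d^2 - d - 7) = 3*d^2 + 13*d - 65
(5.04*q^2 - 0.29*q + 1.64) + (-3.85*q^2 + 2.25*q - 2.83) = 1.19*q^2 + 1.96*q - 1.19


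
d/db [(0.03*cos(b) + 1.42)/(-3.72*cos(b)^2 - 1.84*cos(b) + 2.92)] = (0.1116*sin(b)^2 - 10.5648*cos(b) - 2.812)*sin(b)/(3.72*cos(b)^2 + 1.84*cos(b) - 2.92)^2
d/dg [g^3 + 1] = 3*g^2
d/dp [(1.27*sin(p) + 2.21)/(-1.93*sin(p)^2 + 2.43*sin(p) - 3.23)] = (2.4511*sin(p)^2 + 8.5306*sin(p) - 9.4724)*cos(p)/(3.7249*sin(p)^4 - 9.3798*sin(p)^3 + 18.3727*sin(p)^2 - 15.6978*sin(p) + 10.4329)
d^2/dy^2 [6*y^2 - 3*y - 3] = 12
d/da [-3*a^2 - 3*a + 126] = -6*a - 3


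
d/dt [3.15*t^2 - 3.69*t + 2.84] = 6.3*t - 3.69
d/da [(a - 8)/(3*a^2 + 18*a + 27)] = (19 - a)/(3*(a^3 + 9*a^2 + 27*a + 27))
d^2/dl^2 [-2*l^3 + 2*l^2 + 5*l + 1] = 4 - 12*l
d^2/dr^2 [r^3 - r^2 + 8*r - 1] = 6*r - 2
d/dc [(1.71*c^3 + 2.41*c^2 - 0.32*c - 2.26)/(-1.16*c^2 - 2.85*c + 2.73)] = (-1.9836*c^4 - 9.747*c^3 + 6.7652*c^2 + 7.9154*c - 7.3146)/(1.3456*c^4 + 6.612*c^3 + 1.7889*c^2 - 15.561*c + 7.4529)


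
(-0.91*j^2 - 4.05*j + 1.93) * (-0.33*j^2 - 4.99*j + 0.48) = 0.3003*j^4 + 5.8774*j^3 + 19.1358*j^2 - 11.5747*j + 0.9264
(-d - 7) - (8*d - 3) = -9*d - 4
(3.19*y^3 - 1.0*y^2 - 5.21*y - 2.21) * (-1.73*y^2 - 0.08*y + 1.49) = -5.5187*y^5 + 1.4748*y^4 + 13.8464*y^3 + 2.7501*y^2 - 7.5861*y - 3.2929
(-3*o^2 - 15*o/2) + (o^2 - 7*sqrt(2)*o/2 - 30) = -2*o^2 - 15*o/2 - 7*sqrt(2)*o/2 - 30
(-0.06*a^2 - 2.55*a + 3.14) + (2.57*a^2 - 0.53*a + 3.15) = 2.51*a^2 - 3.08*a + 6.29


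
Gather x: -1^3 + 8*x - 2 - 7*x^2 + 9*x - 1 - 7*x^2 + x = -14*x^2 + 18*x - 4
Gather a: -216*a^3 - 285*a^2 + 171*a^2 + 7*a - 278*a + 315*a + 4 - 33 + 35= -216*a^3 - 114*a^2 + 44*a + 6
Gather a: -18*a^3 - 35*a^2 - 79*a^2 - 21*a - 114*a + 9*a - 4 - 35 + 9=-18*a^3 - 114*a^2 - 126*a - 30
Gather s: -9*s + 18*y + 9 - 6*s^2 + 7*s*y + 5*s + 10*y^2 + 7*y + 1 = -6*s^2 + s*(7*y - 4) + 10*y^2 + 25*y + 10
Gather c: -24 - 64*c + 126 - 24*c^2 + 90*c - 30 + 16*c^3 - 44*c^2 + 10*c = 16*c^3 - 68*c^2 + 36*c + 72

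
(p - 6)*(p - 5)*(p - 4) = p^3 - 15*p^2 + 74*p - 120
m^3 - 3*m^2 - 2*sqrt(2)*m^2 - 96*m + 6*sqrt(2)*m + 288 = (m - 3)*(m - 8*sqrt(2))*(m + 6*sqrt(2))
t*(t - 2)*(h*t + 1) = h*t^3 - 2*h*t^2 + t^2 - 2*t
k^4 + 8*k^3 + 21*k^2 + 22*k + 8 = (k + 1)^2*(k + 2)*(k + 4)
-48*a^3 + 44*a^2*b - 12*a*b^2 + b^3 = (-6*a + b)*(-4*a + b)*(-2*a + b)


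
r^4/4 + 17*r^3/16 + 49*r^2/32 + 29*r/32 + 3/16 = (r/4 + 1/2)*(r + 1/2)*(r + 3/4)*(r + 1)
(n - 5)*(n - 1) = n^2 - 6*n + 5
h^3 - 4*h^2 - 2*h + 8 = (h - 4)*(h - sqrt(2))*(h + sqrt(2))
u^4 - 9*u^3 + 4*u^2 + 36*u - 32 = (u - 8)*(u - 2)*(u - 1)*(u + 2)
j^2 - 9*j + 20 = (j - 5)*(j - 4)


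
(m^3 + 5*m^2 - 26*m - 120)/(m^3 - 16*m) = (m^2 + m - 30)/(m*(m - 4))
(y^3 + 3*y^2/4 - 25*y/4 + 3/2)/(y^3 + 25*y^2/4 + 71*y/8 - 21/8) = 2*(y - 2)/(2*y + 7)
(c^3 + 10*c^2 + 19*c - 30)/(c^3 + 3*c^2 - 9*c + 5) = (c + 6)/(c - 1)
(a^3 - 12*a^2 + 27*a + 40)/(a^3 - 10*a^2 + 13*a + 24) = (a - 5)/(a - 3)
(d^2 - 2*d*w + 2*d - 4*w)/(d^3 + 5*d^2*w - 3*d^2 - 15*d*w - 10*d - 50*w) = (d - 2*w)/(d^2 + 5*d*w - 5*d - 25*w)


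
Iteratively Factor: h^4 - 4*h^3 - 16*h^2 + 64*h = (h + 4)*(h^3 - 8*h^2 + 16*h) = h*(h + 4)*(h^2 - 8*h + 16) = h*(h - 4)*(h + 4)*(h - 4)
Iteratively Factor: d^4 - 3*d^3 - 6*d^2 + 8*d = (d)*(d^3 - 3*d^2 - 6*d + 8) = d*(d - 4)*(d^2 + d - 2) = d*(d - 4)*(d + 2)*(d - 1)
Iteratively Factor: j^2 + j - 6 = (j - 2)*(j + 3)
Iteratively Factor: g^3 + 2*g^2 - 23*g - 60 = (g - 5)*(g^2 + 7*g + 12) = (g - 5)*(g + 4)*(g + 3)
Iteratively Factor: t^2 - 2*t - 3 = (t - 3)*(t + 1)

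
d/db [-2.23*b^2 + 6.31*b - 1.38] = 6.31 - 4.46*b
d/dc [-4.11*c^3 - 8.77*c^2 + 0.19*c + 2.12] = -12.33*c^2 - 17.54*c + 0.19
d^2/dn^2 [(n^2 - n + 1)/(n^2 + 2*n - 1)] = 2*(-3*n^3 + 6*n^2 + 3*n + 4)/(n^6 + 6*n^5 + 9*n^4 - 4*n^3 - 9*n^2 + 6*n - 1)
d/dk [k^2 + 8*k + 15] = 2*k + 8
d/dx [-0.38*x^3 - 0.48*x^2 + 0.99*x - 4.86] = -1.14*x^2 - 0.96*x + 0.99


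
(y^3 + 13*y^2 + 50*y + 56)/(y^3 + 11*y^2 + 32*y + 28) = (y + 4)/(y + 2)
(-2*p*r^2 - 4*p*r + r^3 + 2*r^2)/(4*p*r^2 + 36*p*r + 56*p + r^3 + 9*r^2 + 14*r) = r*(-2*p + r)/(4*p*r + 28*p + r^2 + 7*r)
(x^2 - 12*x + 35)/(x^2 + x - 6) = (x^2 - 12*x + 35)/(x^2 + x - 6)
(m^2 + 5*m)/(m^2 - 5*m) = (m + 5)/(m - 5)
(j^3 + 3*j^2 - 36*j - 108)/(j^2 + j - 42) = (j^2 + 9*j + 18)/(j + 7)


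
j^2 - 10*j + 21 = (j - 7)*(j - 3)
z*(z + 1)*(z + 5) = z^3 + 6*z^2 + 5*z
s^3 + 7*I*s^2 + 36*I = (s - 2*I)*(s + 3*I)*(s + 6*I)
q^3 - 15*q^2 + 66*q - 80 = (q - 8)*(q - 5)*(q - 2)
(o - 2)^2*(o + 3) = o^3 - o^2 - 8*o + 12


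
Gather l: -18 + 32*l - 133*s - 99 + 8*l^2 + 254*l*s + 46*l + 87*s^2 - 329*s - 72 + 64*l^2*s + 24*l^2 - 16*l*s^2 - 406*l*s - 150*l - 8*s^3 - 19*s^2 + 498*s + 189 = l^2*(64*s + 32) + l*(-16*s^2 - 152*s - 72) - 8*s^3 + 68*s^2 + 36*s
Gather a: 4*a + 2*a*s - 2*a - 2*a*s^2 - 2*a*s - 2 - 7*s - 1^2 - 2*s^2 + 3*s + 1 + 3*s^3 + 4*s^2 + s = a*(2 - 2*s^2) + 3*s^3 + 2*s^2 - 3*s - 2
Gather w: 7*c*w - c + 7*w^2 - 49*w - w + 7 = -c + 7*w^2 + w*(7*c - 50) + 7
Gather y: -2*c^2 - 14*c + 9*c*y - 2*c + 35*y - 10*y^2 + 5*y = -2*c^2 - 16*c - 10*y^2 + y*(9*c + 40)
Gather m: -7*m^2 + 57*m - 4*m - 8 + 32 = -7*m^2 + 53*m + 24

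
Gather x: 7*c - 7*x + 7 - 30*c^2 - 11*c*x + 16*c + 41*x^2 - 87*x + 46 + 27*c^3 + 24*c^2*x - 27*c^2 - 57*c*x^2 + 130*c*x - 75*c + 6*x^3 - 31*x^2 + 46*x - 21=27*c^3 - 57*c^2 - 52*c + 6*x^3 + x^2*(10 - 57*c) + x*(24*c^2 + 119*c - 48) + 32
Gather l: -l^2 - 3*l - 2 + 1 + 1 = -l^2 - 3*l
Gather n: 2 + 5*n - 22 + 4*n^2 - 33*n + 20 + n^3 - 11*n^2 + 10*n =n^3 - 7*n^2 - 18*n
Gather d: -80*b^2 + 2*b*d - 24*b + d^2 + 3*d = -80*b^2 - 24*b + d^2 + d*(2*b + 3)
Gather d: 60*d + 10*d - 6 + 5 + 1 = 70*d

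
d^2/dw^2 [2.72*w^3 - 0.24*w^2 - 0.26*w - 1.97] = 16.32*w - 0.48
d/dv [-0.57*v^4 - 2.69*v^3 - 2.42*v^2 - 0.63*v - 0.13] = -2.28*v^3 - 8.07*v^2 - 4.84*v - 0.63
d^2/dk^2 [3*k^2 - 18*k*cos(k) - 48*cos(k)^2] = 18*k*cos(k) - 192*sin(k)^2 + 36*sin(k) + 102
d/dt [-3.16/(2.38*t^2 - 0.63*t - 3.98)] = (15.0416*t - 1.9908)/(-2.38*t^2 + 0.63*t + 3.98)^2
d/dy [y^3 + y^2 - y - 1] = 3*y^2 + 2*y - 1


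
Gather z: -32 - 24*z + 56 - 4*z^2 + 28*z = -4*z^2 + 4*z + 24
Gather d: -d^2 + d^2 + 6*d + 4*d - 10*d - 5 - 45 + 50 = 0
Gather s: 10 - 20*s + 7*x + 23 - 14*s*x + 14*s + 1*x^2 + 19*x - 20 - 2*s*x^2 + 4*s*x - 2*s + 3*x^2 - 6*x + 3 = s*(-2*x^2 - 10*x - 8) + 4*x^2 + 20*x + 16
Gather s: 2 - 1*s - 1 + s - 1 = 0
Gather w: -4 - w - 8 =-w - 12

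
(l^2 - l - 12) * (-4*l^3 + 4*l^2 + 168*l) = -4*l^5 + 8*l^4 + 212*l^3 - 216*l^2 - 2016*l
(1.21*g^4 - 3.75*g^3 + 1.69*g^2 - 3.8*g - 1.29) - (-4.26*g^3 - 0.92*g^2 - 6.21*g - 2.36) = 1.21*g^4 + 0.51*g^3 + 2.61*g^2 + 2.41*g + 1.07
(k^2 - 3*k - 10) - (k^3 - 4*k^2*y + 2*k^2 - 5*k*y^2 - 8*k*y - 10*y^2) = -k^3 + 4*k^2*y - k^2 + 5*k*y^2 + 8*k*y - 3*k + 10*y^2 - 10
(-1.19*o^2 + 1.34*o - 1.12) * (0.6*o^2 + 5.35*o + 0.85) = -0.714*o^4 - 5.5625*o^3 + 5.4855*o^2 - 4.853*o - 0.952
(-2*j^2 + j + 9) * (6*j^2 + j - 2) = -12*j^4 + 4*j^3 + 59*j^2 + 7*j - 18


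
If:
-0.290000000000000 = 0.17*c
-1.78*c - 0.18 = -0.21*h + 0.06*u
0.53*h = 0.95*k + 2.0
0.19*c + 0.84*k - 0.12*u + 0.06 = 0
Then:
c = -1.71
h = 159.27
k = 86.75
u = 605.05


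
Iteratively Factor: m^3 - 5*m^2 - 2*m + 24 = (m + 2)*(m^2 - 7*m + 12) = (m - 3)*(m + 2)*(m - 4)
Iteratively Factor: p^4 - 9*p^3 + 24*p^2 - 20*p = (p - 2)*(p^3 - 7*p^2 + 10*p) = (p - 5)*(p - 2)*(p^2 - 2*p) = (p - 5)*(p - 2)^2*(p)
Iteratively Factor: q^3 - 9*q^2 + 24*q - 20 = (q - 2)*(q^2 - 7*q + 10) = (q - 5)*(q - 2)*(q - 2)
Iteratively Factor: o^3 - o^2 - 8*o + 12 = (o + 3)*(o^2 - 4*o + 4) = (o - 2)*(o + 3)*(o - 2)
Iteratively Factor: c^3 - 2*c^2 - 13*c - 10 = (c + 2)*(c^2 - 4*c - 5) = (c + 1)*(c + 2)*(c - 5)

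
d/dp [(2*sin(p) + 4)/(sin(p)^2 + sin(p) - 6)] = 2*(-4*sin(p) + cos(p)^2 - 9)*cos(p)/(sin(p)^2 + sin(p) - 6)^2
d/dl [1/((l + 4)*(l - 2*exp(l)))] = (-l + (l + 4)*(2*exp(l) - 1) + 2*exp(l))/((l + 4)^2*(l - 2*exp(l))^2)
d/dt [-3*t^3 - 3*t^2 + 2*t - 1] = -9*t^2 - 6*t + 2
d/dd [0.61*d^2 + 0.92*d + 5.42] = 1.22*d + 0.92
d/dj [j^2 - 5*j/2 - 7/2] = 2*j - 5/2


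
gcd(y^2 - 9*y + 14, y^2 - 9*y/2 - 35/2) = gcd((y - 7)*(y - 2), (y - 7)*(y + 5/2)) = y - 7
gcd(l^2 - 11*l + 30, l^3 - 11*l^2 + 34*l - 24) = l - 6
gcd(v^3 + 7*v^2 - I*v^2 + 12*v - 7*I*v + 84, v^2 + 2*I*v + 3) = v + 3*I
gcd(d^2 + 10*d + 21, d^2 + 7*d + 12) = d + 3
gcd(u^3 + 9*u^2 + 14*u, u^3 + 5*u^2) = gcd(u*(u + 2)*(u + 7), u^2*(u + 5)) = u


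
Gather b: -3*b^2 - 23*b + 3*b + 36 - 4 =-3*b^2 - 20*b + 32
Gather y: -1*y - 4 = -y - 4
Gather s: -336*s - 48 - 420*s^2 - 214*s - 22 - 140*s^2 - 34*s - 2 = -560*s^2 - 584*s - 72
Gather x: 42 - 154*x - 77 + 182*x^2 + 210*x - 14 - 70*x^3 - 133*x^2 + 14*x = -70*x^3 + 49*x^2 + 70*x - 49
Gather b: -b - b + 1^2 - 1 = -2*b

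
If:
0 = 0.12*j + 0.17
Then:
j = -1.42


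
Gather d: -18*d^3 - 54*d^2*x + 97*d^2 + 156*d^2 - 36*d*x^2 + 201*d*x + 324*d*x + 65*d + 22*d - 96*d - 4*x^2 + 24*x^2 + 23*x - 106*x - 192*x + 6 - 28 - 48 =-18*d^3 + d^2*(253 - 54*x) + d*(-36*x^2 + 525*x - 9) + 20*x^2 - 275*x - 70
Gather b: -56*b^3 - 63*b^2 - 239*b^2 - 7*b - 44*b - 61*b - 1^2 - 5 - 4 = -56*b^3 - 302*b^2 - 112*b - 10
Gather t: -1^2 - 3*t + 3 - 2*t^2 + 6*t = -2*t^2 + 3*t + 2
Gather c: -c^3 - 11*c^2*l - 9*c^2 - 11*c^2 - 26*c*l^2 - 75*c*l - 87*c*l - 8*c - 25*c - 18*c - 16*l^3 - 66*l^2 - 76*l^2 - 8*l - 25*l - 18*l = -c^3 + c^2*(-11*l - 20) + c*(-26*l^2 - 162*l - 51) - 16*l^3 - 142*l^2 - 51*l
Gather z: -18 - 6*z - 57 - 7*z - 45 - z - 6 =-14*z - 126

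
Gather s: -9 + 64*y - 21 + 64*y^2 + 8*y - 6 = 64*y^2 + 72*y - 36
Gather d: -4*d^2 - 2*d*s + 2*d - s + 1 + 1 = -4*d^2 + d*(2 - 2*s) - s + 2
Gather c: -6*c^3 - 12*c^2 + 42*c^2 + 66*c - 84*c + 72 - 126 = -6*c^3 + 30*c^2 - 18*c - 54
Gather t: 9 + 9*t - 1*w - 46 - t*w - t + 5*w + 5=t*(8 - w) + 4*w - 32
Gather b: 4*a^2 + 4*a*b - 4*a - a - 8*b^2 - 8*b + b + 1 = 4*a^2 - 5*a - 8*b^2 + b*(4*a - 7) + 1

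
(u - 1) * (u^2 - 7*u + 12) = u^3 - 8*u^2 + 19*u - 12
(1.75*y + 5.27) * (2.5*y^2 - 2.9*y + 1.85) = 4.375*y^3 + 8.1*y^2 - 12.0455*y + 9.7495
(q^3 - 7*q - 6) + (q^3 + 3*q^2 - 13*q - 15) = 2*q^3 + 3*q^2 - 20*q - 21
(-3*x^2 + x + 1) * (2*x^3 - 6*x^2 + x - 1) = -6*x^5 + 20*x^4 - 7*x^3 - 2*x^2 - 1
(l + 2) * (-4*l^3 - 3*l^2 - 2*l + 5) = -4*l^4 - 11*l^3 - 8*l^2 + l + 10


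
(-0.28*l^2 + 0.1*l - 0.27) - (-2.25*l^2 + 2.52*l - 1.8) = 1.97*l^2 - 2.42*l + 1.53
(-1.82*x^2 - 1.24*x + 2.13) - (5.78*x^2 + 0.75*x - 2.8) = -7.6*x^2 - 1.99*x + 4.93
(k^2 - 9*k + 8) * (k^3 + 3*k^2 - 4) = k^5 - 6*k^4 - 19*k^3 + 20*k^2 + 36*k - 32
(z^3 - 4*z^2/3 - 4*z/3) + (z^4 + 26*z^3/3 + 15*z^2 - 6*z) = z^4 + 29*z^3/3 + 41*z^2/3 - 22*z/3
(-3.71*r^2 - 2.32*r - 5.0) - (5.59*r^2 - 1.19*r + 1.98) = -9.3*r^2 - 1.13*r - 6.98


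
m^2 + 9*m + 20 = (m + 4)*(m + 5)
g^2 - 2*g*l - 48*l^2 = (g - 8*l)*(g + 6*l)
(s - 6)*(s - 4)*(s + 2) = s^3 - 8*s^2 + 4*s + 48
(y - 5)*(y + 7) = y^2 + 2*y - 35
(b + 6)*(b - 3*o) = b^2 - 3*b*o + 6*b - 18*o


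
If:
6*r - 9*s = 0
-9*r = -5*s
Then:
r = 0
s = 0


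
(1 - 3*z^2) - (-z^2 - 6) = 7 - 2*z^2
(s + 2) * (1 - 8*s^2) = -8*s^3 - 16*s^2 + s + 2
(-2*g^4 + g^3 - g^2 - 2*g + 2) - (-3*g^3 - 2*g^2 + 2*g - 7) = -2*g^4 + 4*g^3 + g^2 - 4*g + 9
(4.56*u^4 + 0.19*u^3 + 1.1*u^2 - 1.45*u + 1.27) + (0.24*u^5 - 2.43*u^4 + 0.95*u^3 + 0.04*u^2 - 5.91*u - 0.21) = 0.24*u^5 + 2.13*u^4 + 1.14*u^3 + 1.14*u^2 - 7.36*u + 1.06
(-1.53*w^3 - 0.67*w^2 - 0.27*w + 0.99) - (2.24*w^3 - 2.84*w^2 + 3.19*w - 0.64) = -3.77*w^3 + 2.17*w^2 - 3.46*w + 1.63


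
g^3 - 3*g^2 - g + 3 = (g - 3)*(g - 1)*(g + 1)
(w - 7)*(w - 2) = w^2 - 9*w + 14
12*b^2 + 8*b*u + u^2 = (2*b + u)*(6*b + u)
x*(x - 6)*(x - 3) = x^3 - 9*x^2 + 18*x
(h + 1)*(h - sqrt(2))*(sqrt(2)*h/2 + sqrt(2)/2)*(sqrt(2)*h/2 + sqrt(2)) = h^4/2 - sqrt(2)*h^3/2 + 2*h^3 - 2*sqrt(2)*h^2 + 5*h^2/2 - 5*sqrt(2)*h/2 + h - sqrt(2)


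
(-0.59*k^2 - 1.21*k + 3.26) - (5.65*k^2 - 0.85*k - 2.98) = -6.24*k^2 - 0.36*k + 6.24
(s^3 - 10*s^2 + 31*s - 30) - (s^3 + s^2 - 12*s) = -11*s^2 + 43*s - 30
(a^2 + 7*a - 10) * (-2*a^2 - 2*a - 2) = -2*a^4 - 16*a^3 + 4*a^2 + 6*a + 20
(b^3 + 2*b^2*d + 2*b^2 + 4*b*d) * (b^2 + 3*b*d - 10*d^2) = b^5 + 5*b^4*d + 2*b^4 - 4*b^3*d^2 + 10*b^3*d - 20*b^2*d^3 - 8*b^2*d^2 - 40*b*d^3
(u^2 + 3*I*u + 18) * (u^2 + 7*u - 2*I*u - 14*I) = u^4 + 7*u^3 + I*u^3 + 24*u^2 + 7*I*u^2 + 168*u - 36*I*u - 252*I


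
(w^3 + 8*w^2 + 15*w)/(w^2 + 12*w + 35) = w*(w + 3)/(w + 7)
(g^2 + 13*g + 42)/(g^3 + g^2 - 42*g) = (g + 6)/(g*(g - 6))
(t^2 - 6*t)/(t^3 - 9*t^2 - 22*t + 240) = t/(t^2 - 3*t - 40)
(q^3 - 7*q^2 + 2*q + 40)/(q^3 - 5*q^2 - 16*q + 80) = (q + 2)/(q + 4)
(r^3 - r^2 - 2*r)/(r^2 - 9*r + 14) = r*(r + 1)/(r - 7)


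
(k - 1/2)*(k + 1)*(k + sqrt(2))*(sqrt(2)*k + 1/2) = sqrt(2)*k^4 + sqrt(2)*k^3/2 + 5*k^3/2 + 5*k^2/4 - 5*k/4 + sqrt(2)*k/4 - sqrt(2)/4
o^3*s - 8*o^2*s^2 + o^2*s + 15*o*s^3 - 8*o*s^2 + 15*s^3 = (o - 5*s)*(o - 3*s)*(o*s + s)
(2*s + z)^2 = 4*s^2 + 4*s*z + z^2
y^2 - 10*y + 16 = (y - 8)*(y - 2)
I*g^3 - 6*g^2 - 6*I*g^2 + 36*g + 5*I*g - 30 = (g - 5)*(g + 6*I)*(I*g - I)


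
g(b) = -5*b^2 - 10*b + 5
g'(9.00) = -100.00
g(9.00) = -490.00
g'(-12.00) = 110.00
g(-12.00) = -595.00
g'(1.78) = -27.80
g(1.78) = -28.64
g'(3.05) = -40.50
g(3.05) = -72.01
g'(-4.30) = 33.00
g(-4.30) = -44.45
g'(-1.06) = 0.60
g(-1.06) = 9.98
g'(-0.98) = -0.20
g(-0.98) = 10.00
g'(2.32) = -33.20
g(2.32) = -45.11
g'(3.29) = -42.90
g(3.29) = -82.02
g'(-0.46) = -5.40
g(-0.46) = 8.54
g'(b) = -10*b - 10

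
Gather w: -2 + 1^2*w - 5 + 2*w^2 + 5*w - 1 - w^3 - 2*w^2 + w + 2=-w^3 + 7*w - 6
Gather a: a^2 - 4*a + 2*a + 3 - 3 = a^2 - 2*a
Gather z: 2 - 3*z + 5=7 - 3*z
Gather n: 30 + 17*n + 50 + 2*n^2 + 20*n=2*n^2 + 37*n + 80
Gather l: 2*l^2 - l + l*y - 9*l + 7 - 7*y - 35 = 2*l^2 + l*(y - 10) - 7*y - 28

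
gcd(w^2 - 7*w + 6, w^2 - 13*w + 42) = w - 6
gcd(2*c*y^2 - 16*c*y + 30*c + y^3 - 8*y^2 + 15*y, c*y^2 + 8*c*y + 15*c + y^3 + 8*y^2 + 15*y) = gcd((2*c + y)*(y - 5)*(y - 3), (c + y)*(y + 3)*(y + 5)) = 1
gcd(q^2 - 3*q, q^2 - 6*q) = q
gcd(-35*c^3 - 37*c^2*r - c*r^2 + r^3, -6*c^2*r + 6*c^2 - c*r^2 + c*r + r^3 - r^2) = 1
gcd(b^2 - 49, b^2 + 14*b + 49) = b + 7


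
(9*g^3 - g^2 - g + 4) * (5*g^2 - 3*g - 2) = 45*g^5 - 32*g^4 - 20*g^3 + 25*g^2 - 10*g - 8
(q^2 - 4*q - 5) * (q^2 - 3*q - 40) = q^4 - 7*q^3 - 33*q^2 + 175*q + 200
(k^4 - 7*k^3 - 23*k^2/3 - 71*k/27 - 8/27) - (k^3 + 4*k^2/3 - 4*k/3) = k^4 - 8*k^3 - 9*k^2 - 35*k/27 - 8/27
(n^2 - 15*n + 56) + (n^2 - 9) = 2*n^2 - 15*n + 47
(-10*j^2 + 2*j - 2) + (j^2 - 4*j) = -9*j^2 - 2*j - 2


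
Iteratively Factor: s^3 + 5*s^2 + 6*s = (s + 3)*(s^2 + 2*s) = (s + 2)*(s + 3)*(s)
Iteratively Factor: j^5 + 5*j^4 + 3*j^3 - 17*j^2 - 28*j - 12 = (j + 1)*(j^4 + 4*j^3 - j^2 - 16*j - 12) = (j + 1)*(j + 2)*(j^3 + 2*j^2 - 5*j - 6) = (j - 2)*(j + 1)*(j + 2)*(j^2 + 4*j + 3) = (j - 2)*(j + 1)^2*(j + 2)*(j + 3)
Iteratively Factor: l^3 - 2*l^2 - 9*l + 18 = (l + 3)*(l^2 - 5*l + 6) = (l - 2)*(l + 3)*(l - 3)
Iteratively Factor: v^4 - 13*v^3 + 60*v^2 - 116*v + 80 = (v - 4)*(v^3 - 9*v^2 + 24*v - 20) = (v - 5)*(v - 4)*(v^2 - 4*v + 4) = (v - 5)*(v - 4)*(v - 2)*(v - 2)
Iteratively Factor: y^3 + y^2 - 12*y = (y)*(y^2 + y - 12) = y*(y - 3)*(y + 4)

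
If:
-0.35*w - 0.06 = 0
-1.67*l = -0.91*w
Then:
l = -0.09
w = -0.17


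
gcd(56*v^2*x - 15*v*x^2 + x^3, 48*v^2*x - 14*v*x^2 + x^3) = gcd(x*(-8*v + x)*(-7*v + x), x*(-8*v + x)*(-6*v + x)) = -8*v*x + x^2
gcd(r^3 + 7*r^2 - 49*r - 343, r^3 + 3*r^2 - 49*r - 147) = r^2 - 49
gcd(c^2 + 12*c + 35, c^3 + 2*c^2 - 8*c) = 1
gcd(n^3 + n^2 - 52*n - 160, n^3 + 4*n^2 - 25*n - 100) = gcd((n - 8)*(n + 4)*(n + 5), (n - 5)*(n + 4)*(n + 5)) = n^2 + 9*n + 20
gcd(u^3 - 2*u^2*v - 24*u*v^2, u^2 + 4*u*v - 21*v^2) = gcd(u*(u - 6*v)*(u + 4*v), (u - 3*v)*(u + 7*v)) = 1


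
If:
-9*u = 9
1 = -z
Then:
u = -1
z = -1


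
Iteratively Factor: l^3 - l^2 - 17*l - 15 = (l + 3)*(l^2 - 4*l - 5) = (l - 5)*(l + 3)*(l + 1)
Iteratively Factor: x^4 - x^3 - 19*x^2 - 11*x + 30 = (x + 3)*(x^3 - 4*x^2 - 7*x + 10) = (x - 1)*(x + 3)*(x^2 - 3*x - 10) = (x - 1)*(x + 2)*(x + 3)*(x - 5)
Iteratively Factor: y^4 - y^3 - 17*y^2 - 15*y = (y + 3)*(y^3 - 4*y^2 - 5*y) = (y - 5)*(y + 3)*(y^2 + y) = (y - 5)*(y + 1)*(y + 3)*(y)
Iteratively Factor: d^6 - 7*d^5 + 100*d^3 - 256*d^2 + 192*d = (d + 4)*(d^5 - 11*d^4 + 44*d^3 - 76*d^2 + 48*d) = (d - 2)*(d + 4)*(d^4 - 9*d^3 + 26*d^2 - 24*d) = (d - 4)*(d - 2)*(d + 4)*(d^3 - 5*d^2 + 6*d) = (d - 4)*(d - 2)^2*(d + 4)*(d^2 - 3*d) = (d - 4)*(d - 3)*(d - 2)^2*(d + 4)*(d)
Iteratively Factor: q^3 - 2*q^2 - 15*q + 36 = (q + 4)*(q^2 - 6*q + 9) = (q - 3)*(q + 4)*(q - 3)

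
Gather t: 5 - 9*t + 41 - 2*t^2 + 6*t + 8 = -2*t^2 - 3*t + 54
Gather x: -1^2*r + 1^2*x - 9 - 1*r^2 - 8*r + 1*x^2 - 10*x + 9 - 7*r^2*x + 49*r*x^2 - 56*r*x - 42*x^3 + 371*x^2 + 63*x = -r^2 - 9*r - 42*x^3 + x^2*(49*r + 372) + x*(-7*r^2 - 56*r + 54)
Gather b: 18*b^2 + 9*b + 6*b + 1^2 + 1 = 18*b^2 + 15*b + 2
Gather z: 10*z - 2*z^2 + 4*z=-2*z^2 + 14*z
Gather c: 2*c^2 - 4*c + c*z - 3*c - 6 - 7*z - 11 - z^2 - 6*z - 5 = 2*c^2 + c*(z - 7) - z^2 - 13*z - 22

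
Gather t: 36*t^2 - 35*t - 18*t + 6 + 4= 36*t^2 - 53*t + 10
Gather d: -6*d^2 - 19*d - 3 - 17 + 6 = -6*d^2 - 19*d - 14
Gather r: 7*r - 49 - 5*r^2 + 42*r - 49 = -5*r^2 + 49*r - 98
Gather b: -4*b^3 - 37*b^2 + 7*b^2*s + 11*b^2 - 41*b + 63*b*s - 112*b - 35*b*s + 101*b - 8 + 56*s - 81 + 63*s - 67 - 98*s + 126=-4*b^3 + b^2*(7*s - 26) + b*(28*s - 52) + 21*s - 30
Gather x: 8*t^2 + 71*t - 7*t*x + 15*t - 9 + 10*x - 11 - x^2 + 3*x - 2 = 8*t^2 + 86*t - x^2 + x*(13 - 7*t) - 22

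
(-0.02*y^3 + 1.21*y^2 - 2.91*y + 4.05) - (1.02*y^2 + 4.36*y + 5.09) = -0.02*y^3 + 0.19*y^2 - 7.27*y - 1.04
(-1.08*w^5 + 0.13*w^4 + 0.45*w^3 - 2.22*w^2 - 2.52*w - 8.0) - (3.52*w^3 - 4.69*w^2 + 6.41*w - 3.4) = -1.08*w^5 + 0.13*w^4 - 3.07*w^3 + 2.47*w^2 - 8.93*w - 4.6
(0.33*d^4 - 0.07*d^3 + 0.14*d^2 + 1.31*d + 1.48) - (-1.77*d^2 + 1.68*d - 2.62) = 0.33*d^4 - 0.07*d^3 + 1.91*d^2 - 0.37*d + 4.1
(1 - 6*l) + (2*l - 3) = -4*l - 2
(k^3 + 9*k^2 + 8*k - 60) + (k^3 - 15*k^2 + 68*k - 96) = 2*k^3 - 6*k^2 + 76*k - 156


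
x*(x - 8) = x^2 - 8*x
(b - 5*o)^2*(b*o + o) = b^3*o - 10*b^2*o^2 + b^2*o + 25*b*o^3 - 10*b*o^2 + 25*o^3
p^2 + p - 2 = (p - 1)*(p + 2)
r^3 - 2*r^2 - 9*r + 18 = (r - 3)*(r - 2)*(r + 3)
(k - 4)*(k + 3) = k^2 - k - 12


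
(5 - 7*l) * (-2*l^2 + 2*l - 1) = 14*l^3 - 24*l^2 + 17*l - 5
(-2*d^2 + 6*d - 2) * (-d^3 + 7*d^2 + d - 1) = 2*d^5 - 20*d^4 + 42*d^3 - 6*d^2 - 8*d + 2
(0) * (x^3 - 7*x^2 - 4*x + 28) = 0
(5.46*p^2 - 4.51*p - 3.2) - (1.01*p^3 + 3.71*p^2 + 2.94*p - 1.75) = -1.01*p^3 + 1.75*p^2 - 7.45*p - 1.45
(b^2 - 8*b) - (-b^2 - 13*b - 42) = 2*b^2 + 5*b + 42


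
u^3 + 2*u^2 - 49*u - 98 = (u - 7)*(u + 2)*(u + 7)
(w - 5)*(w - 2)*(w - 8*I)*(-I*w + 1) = -I*w^4 - 7*w^3 + 7*I*w^3 + 49*w^2 - 18*I*w^2 - 70*w + 56*I*w - 80*I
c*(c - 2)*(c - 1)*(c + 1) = c^4 - 2*c^3 - c^2 + 2*c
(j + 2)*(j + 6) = j^2 + 8*j + 12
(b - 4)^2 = b^2 - 8*b + 16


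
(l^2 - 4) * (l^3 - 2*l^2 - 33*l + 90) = l^5 - 2*l^4 - 37*l^3 + 98*l^2 + 132*l - 360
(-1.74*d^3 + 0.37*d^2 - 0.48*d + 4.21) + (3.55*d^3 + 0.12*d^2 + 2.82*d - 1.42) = 1.81*d^3 + 0.49*d^2 + 2.34*d + 2.79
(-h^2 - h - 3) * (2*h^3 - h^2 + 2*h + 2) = -2*h^5 - h^4 - 7*h^3 - h^2 - 8*h - 6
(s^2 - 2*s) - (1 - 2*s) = s^2 - 1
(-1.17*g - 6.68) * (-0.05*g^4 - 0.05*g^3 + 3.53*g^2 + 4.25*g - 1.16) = 0.0585*g^5 + 0.3925*g^4 - 3.7961*g^3 - 28.5529*g^2 - 27.0328*g + 7.7488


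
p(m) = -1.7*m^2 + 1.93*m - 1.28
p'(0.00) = 1.93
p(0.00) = -1.28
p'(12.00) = -38.87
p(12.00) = -222.92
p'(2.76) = -7.45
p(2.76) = -8.90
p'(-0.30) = 2.95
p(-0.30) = -2.01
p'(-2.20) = 9.41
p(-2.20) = -13.75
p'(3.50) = -9.97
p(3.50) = -15.35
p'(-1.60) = 7.37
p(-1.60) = -8.72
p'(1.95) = -4.70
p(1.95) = -3.98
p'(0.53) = 0.13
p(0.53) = -0.73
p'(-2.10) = 9.07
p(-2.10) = -12.83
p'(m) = 1.93 - 3.4*m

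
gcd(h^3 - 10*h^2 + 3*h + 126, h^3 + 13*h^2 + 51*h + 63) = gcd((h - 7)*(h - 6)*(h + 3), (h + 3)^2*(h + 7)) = h + 3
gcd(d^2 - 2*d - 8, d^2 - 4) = d + 2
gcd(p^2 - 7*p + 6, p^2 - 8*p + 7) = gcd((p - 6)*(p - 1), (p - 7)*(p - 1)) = p - 1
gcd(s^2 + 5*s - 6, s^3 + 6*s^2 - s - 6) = s^2 + 5*s - 6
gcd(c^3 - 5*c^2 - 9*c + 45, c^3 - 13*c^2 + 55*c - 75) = c^2 - 8*c + 15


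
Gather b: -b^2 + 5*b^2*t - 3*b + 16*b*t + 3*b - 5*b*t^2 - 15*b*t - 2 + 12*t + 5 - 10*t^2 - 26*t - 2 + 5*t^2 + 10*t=b^2*(5*t - 1) + b*(-5*t^2 + t) - 5*t^2 - 4*t + 1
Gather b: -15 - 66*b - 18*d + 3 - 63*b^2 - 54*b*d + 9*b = -63*b^2 + b*(-54*d - 57) - 18*d - 12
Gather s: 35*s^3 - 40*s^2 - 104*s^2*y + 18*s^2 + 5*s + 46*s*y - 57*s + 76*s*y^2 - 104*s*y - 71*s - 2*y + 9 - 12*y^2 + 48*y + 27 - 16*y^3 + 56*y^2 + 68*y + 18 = 35*s^3 + s^2*(-104*y - 22) + s*(76*y^2 - 58*y - 123) - 16*y^3 + 44*y^2 + 114*y + 54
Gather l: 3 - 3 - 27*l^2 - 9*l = -27*l^2 - 9*l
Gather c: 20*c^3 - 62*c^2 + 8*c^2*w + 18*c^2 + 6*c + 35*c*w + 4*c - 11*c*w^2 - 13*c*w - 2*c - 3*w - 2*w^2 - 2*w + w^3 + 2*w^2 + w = 20*c^3 + c^2*(8*w - 44) + c*(-11*w^2 + 22*w + 8) + w^3 - 4*w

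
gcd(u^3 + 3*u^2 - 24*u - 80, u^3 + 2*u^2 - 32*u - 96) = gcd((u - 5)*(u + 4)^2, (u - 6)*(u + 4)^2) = u^2 + 8*u + 16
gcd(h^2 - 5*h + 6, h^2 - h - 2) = h - 2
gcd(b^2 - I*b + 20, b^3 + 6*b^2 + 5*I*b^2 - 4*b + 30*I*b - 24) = b + 4*I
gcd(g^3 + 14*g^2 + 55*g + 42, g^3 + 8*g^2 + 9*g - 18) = g + 6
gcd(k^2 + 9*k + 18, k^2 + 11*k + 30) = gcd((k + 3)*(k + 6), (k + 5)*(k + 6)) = k + 6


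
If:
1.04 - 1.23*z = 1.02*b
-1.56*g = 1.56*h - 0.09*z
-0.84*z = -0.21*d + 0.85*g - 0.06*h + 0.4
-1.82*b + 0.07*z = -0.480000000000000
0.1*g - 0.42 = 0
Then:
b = 0.29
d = 22.52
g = 4.20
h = -4.16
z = 0.61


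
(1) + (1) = 2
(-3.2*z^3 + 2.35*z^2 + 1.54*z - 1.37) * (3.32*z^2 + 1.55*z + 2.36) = -10.624*z^5 + 2.842*z^4 + 1.2033*z^3 + 3.3846*z^2 + 1.5109*z - 3.2332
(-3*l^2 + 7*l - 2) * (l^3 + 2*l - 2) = -3*l^5 + 7*l^4 - 8*l^3 + 20*l^2 - 18*l + 4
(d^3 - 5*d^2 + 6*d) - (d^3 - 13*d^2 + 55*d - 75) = 8*d^2 - 49*d + 75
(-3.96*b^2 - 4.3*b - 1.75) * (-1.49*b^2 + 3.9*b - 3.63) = 5.9004*b^4 - 9.037*b^3 + 0.212299999999999*b^2 + 8.784*b + 6.3525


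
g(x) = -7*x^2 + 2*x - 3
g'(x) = 2 - 14*x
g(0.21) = -2.89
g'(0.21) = -0.94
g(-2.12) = -38.70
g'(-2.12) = 31.68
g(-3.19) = -80.61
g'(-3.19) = 46.66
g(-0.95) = -11.22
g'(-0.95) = 15.30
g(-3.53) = -97.29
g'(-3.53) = 51.42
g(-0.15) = -3.46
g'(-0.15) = 4.10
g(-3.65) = -103.56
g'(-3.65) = 53.10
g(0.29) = -3.01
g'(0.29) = -2.06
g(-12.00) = -1035.00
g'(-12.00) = 170.00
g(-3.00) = -72.00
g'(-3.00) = 44.00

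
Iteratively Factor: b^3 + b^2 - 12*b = (b)*(b^2 + b - 12) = b*(b - 3)*(b + 4)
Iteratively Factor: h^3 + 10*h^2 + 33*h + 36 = (h + 3)*(h^2 + 7*h + 12) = (h + 3)*(h + 4)*(h + 3)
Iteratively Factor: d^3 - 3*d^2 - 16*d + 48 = (d - 3)*(d^2 - 16) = (d - 4)*(d - 3)*(d + 4)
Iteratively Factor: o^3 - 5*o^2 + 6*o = (o - 2)*(o^2 - 3*o) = (o - 3)*(o - 2)*(o)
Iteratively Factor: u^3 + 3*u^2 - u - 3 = (u + 1)*(u^2 + 2*u - 3) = (u + 1)*(u + 3)*(u - 1)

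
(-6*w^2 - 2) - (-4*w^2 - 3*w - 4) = -2*w^2 + 3*w + 2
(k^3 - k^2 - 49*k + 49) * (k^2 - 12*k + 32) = k^5 - 13*k^4 - 5*k^3 + 605*k^2 - 2156*k + 1568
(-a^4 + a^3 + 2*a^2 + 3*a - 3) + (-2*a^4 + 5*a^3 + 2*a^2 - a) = -3*a^4 + 6*a^3 + 4*a^2 + 2*a - 3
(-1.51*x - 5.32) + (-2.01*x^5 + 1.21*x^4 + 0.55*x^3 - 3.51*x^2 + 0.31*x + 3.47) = -2.01*x^5 + 1.21*x^4 + 0.55*x^3 - 3.51*x^2 - 1.2*x - 1.85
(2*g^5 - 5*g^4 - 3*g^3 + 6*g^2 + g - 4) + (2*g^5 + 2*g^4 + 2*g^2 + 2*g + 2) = 4*g^5 - 3*g^4 - 3*g^3 + 8*g^2 + 3*g - 2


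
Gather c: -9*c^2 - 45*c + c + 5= -9*c^2 - 44*c + 5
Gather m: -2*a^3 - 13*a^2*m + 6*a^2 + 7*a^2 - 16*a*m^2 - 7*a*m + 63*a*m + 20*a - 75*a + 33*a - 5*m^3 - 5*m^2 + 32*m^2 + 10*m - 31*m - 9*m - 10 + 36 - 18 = -2*a^3 + 13*a^2 - 22*a - 5*m^3 + m^2*(27 - 16*a) + m*(-13*a^2 + 56*a - 30) + 8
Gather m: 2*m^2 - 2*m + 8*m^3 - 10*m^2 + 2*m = 8*m^3 - 8*m^2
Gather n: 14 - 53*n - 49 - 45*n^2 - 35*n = -45*n^2 - 88*n - 35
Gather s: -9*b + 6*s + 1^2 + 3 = -9*b + 6*s + 4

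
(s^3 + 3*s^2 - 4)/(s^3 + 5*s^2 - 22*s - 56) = (s^2 + s - 2)/(s^2 + 3*s - 28)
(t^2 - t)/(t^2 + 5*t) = (t - 1)/(t + 5)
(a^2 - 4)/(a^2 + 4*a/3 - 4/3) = 3*(a - 2)/(3*a - 2)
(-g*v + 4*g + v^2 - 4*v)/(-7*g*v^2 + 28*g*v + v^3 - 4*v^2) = (-g + v)/(v*(-7*g + v))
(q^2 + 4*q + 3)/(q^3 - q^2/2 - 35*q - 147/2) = 2*(q + 1)/(2*q^2 - 7*q - 49)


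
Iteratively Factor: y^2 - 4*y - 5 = (y - 5)*(y + 1)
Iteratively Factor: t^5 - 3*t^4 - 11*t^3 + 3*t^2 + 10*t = (t - 1)*(t^4 - 2*t^3 - 13*t^2 - 10*t) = (t - 1)*(t + 2)*(t^3 - 4*t^2 - 5*t) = t*(t - 1)*(t + 2)*(t^2 - 4*t - 5) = t*(t - 5)*(t - 1)*(t + 2)*(t + 1)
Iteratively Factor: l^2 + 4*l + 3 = (l + 3)*(l + 1)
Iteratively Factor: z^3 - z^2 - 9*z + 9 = (z - 1)*(z^2 - 9) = (z - 1)*(z + 3)*(z - 3)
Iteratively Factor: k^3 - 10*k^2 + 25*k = (k - 5)*(k^2 - 5*k) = (k - 5)^2*(k)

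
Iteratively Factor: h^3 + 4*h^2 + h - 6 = (h - 1)*(h^2 + 5*h + 6) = (h - 1)*(h + 3)*(h + 2)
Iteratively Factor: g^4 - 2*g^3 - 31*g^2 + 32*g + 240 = (g - 5)*(g^3 + 3*g^2 - 16*g - 48) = (g - 5)*(g - 4)*(g^2 + 7*g + 12) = (g - 5)*(g - 4)*(g + 3)*(g + 4)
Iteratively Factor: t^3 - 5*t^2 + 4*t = (t - 4)*(t^2 - t) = t*(t - 4)*(t - 1)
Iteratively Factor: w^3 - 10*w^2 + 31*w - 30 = (w - 5)*(w^2 - 5*w + 6) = (w - 5)*(w - 3)*(w - 2)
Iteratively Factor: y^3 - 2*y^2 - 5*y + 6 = (y + 2)*(y^2 - 4*y + 3) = (y - 3)*(y + 2)*(y - 1)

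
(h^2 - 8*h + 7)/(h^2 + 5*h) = (h^2 - 8*h + 7)/(h*(h + 5))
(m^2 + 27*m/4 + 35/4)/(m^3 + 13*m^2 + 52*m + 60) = (m + 7/4)/(m^2 + 8*m + 12)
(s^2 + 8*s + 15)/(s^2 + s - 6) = (s + 5)/(s - 2)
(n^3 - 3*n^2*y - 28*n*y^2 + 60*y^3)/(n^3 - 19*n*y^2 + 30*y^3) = (-n + 6*y)/(-n + 3*y)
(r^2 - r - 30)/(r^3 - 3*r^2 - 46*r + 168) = (r + 5)/(r^2 + 3*r - 28)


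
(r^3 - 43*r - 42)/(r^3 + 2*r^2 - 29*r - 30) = (r - 7)/(r - 5)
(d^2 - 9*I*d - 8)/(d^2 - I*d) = (d - 8*I)/d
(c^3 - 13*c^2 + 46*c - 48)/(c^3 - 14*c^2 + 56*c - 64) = (c - 3)/(c - 4)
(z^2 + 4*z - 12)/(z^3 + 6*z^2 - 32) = (z + 6)/(z^2 + 8*z + 16)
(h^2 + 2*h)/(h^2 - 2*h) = (h + 2)/(h - 2)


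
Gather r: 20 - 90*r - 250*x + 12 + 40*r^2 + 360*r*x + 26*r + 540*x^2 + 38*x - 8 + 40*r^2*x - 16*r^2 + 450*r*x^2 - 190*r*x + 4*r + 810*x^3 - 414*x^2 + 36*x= r^2*(40*x + 24) + r*(450*x^2 + 170*x - 60) + 810*x^3 + 126*x^2 - 176*x + 24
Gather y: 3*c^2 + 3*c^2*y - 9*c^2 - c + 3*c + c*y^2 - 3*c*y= -6*c^2 + c*y^2 + 2*c + y*(3*c^2 - 3*c)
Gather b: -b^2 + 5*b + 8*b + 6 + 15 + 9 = -b^2 + 13*b + 30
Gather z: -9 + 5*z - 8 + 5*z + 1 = 10*z - 16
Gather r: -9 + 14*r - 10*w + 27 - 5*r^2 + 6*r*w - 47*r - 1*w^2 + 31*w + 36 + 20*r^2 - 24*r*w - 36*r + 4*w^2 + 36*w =15*r^2 + r*(-18*w - 69) + 3*w^2 + 57*w + 54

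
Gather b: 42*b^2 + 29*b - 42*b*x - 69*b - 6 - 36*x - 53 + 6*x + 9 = 42*b^2 + b*(-42*x - 40) - 30*x - 50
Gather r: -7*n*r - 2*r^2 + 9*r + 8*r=-2*r^2 + r*(17 - 7*n)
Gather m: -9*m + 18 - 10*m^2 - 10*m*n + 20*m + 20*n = -10*m^2 + m*(11 - 10*n) + 20*n + 18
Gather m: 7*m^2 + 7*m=7*m^2 + 7*m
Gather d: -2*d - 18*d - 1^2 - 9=-20*d - 10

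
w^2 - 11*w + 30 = (w - 6)*(w - 5)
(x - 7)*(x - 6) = x^2 - 13*x + 42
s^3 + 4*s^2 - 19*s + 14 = (s - 2)*(s - 1)*(s + 7)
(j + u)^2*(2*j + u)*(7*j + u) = 14*j^4 + 37*j^3*u + 33*j^2*u^2 + 11*j*u^3 + u^4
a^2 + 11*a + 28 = (a + 4)*(a + 7)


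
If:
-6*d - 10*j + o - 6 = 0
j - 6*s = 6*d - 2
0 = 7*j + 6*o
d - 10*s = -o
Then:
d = 364/2517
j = -516/839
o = 602/839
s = 217/2517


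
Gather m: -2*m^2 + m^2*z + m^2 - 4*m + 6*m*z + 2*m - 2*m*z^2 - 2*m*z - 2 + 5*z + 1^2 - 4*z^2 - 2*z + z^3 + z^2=m^2*(z - 1) + m*(-2*z^2 + 4*z - 2) + z^3 - 3*z^2 + 3*z - 1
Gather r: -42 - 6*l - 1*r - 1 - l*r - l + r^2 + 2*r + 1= -7*l + r^2 + r*(1 - l) - 42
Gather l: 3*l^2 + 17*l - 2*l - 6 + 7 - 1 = 3*l^2 + 15*l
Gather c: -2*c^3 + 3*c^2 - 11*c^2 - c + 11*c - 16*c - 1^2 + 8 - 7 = -2*c^3 - 8*c^2 - 6*c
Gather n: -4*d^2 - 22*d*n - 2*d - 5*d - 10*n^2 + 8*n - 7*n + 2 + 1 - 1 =-4*d^2 - 7*d - 10*n^2 + n*(1 - 22*d) + 2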